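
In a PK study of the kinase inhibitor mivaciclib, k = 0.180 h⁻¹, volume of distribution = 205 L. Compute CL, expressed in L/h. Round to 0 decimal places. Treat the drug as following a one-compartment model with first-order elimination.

37 L/h

CL = k × Vd = 0.180 × 205 = 36.90 L/h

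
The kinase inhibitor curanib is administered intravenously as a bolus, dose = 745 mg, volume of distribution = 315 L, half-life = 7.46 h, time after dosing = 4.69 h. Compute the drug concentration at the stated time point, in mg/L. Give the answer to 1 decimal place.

1.5 mg/L

C₀ = Dose / Vd = 745.0 / 315 = 2.365 mg/L
k = ln2 / t½ = 0.693147 / 7.46 = 0.09292 h⁻¹
C = C₀ · e^(−k·t) = 2.365 × e^(−0.09292 × 4.69)
  = 2.365 × 0.6468 = 1.530 mg/L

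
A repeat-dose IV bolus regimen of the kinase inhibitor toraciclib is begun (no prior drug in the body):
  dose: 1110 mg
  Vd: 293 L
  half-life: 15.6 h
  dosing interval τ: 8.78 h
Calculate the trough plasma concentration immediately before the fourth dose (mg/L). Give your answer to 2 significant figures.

C₀ per dose = Dose / Vd = 1110 / 293 = 3.788 mg/L
k = ln2 / t½ = 0.693147 / 15.6 = 0.04443 h⁻¹
Fraction remaining after one interval: r = e^(−kτ) = e^(−0.04443 × 8.78) = 0.6770
Before dose 4, 3 doses have been given (aged 1τ, 2τ, 3τ).
C_trough = C₀ × (r + r² + … + r^3) = C₀ × r(1−r^3)/(1−r)
        = 3.788 × 0.6770 × (1 − 0.3103) / (1 − 0.6770) = 5.476 mg/L

5.5 mg/L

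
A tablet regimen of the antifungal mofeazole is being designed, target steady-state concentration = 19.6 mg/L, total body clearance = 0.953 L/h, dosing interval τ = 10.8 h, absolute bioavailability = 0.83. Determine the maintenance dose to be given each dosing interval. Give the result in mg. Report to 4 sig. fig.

At steady state, F × (Dose/τ) = Css × CL.
Dose = Css × CL × τ / F = 19.6 × 0.9530 × 10.8 / 0.83 = 243.0 mg

243.0 mg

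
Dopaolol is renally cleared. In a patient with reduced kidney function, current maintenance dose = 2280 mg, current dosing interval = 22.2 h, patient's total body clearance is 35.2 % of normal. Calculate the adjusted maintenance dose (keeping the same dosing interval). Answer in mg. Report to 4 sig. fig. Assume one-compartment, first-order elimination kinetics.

802.6 mg

To keep the same average steady-state level, dosing rate must scale with clearance.
CL ratio = 35.2 / 100 = 0.3520
New dose (same interval) = 2280 × 0.3520 = 802.6 mg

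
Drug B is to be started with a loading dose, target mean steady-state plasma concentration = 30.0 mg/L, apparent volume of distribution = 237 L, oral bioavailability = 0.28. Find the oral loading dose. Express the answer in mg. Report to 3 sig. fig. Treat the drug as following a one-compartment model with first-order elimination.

25400 mg

LD = Css × Vd / F = 30.0 × 237 / 0.28 = 25390 mg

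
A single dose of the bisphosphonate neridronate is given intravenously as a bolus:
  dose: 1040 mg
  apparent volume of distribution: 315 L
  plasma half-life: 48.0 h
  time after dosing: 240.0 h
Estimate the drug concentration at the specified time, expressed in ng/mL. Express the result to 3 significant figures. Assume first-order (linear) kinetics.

103 ng/mL

C₀ = Dose / Vd = 1040 / 315 = 3.302 mg/L
k = ln2 / t½ = 0.693147 / 48.0 = 0.01444 h⁻¹
t / t½ = 240.0 / 48.0 = 5 half-lives
C = C₀ × (1/2)^5 = 3.302 × 0.03125 = 0.1032 mg/L
Convert: 0.1032 mg/L × 1000 = 103.2 ng/mL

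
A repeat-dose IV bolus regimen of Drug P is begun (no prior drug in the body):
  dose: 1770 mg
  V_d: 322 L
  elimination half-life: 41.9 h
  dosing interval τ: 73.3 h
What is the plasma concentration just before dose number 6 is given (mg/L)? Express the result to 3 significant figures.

C₀ per dose = Dose / Vd = 1770 / 322 = 5.497 mg/L
k = ln2 / t½ = 0.693147 / 41.9 = 0.01654 h⁻¹
Fraction remaining after one interval: r = e^(−kτ) = e^(−0.01654 × 73.3) = 0.2975
Before dose 6, 5 doses have been given (aged 1τ, 2τ, 3τ, 4τ, 5τ).
C_trough = C₀ × (r + r² + … + r^5) = C₀ × r(1−r^5)/(1−r)
        = 5.497 × 0.2975 × (1 − 0.002330) / (1 − 0.2975) = 2.322 mg/L

2.32 mg/L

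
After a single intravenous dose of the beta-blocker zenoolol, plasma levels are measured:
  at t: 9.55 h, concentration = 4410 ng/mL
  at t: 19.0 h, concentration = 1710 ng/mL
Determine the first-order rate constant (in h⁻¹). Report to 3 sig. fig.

k = ln(C₁/C₂) / (t₂ − t₁) = ln(4410/1710) / (19.0 − 9.55)
  = 0.9474 / 9.450 = 0.1003 h⁻¹

0.100 h⁻¹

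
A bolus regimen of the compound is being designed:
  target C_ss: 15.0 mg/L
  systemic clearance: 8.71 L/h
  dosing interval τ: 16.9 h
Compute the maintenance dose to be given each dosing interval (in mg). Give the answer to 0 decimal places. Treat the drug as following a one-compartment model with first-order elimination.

2208 mg

At steady state, Dose/τ = Css × CL.
Dose = Css × CL × τ = 15.0 × 8.710 × 16.9 = 2208 mg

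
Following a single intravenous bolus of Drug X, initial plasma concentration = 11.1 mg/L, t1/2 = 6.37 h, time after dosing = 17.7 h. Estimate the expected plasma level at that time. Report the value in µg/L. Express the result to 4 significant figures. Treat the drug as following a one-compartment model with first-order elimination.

1618 µg/L

k = ln2 / t½ = 0.693147 / 6.37 = 0.1088 h⁻¹
C = C₀ · e^(−k·t) = 11.10 × e^(−0.1088 × 17.7)
  = 11.10 × 0.1458 = 1.618 mg/L
Convert: 1.618 mg/L × 1000 = 1618 µg/L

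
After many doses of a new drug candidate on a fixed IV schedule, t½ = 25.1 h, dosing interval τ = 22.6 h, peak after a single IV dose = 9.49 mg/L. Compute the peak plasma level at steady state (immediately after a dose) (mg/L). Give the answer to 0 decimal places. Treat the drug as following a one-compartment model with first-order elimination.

20 mg/L

k = ln2 / t½ = 0.693147 / 25.1 = 0.02762 h⁻¹
e^(−kτ) = e^(−0.02762 × 22.6) = 0.5357
Accumulation ratio R = 1 / (1 − e^(−kτ)) = 1 / (1 − 0.5357) = 2.154
Steady-state peak = C₀ × R = 9.49 × 2.154 = 20.44 mg/L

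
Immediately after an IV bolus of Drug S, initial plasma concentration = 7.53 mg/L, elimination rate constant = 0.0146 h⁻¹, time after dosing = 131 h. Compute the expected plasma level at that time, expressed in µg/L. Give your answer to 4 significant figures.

1112 µg/L

C = C₀ · e^(−k·t) = 7.530 × e^(−0.01460 × 131)
  = 7.530 × 0.1477 = 1.112 mg/L
Convert: 1.112 mg/L × 1000 = 1112 µg/L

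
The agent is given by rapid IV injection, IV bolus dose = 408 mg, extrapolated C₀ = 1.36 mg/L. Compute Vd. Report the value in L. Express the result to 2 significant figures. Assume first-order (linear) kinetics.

300 L

Vd = Dose / C₀ = 408.0 / 1.36 = 300.0 L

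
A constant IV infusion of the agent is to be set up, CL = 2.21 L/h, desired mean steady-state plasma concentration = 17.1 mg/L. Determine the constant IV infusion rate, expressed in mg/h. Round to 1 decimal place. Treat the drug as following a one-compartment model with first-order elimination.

At steady state, infusion rate R₀ = Css × CL = 17.1 × 2.210 = 37.79 mg/h

37.8 mg/h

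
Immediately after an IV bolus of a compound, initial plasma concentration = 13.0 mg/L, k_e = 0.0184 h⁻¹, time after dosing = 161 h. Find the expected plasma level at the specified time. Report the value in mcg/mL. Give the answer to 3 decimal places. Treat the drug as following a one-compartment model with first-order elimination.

C = C₀ · e^(−k·t) = 13.00 × e^(−0.01840 × 161)
  = 13.00 × 0.05169 = 0.6720 mg/L
(0.6720 mg/L = 0.6720 mcg/mL)

0.672 mcg/mL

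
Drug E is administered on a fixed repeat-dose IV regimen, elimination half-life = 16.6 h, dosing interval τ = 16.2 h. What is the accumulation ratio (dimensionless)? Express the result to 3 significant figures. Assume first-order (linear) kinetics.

2.03

k = ln2 / t½ = 0.693147 / 16.6 = 0.04176 h⁻¹
e^(−kτ) = e^(−0.04176 × 16.2) = 0.5084
Accumulation ratio R = 1 / (1 − e^(−kτ)) = 1 / (1 − 0.5084) = 2.034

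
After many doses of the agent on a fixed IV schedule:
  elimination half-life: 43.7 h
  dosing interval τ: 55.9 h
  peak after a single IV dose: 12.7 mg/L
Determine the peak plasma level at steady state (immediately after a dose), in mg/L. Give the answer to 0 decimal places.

k = ln2 / t½ = 0.693147 / 43.7 = 0.01586 h⁻¹
e^(−kτ) = e^(−0.01586 × 55.9) = 0.4121
Accumulation ratio R = 1 / (1 − e^(−kτ)) = 1 / (1 − 0.4121) = 1.701
Steady-state peak = C₀ × R = 12.7 × 1.701 = 21.60 mg/L

22 mg/L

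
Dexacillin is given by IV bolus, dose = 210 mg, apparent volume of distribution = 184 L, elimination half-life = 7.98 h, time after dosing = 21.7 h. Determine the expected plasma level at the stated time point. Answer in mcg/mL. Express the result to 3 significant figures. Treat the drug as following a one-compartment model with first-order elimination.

0.173 mcg/mL

C₀ = Dose / Vd = 210.0 / 184 = 1.141 mg/L
k = ln2 / t½ = 0.693147 / 7.98 = 0.08686 h⁻¹
C = C₀ · e^(−k·t) = 1.141 × e^(−0.08686 × 21.7)
  = 1.141 × 0.1519 = 0.1733 mg/L
(0.1733 mg/L = 0.1733 mcg/mL)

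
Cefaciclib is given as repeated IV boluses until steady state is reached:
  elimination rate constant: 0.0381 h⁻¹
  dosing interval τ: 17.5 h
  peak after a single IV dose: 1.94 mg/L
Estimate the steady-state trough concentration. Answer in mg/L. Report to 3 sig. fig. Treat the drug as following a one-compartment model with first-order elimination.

2.05 mg/L

e^(−kτ) = e^(−0.03810 × 17.5) = 0.5134
Accumulation ratio R = 1 / (1 − e^(−kτ)) = 1 / (1 − 0.5134) = 2.055
Steady-state trough = C₀ × R × e^(−kτ) = 1.94 × 2.055 × 0.5134 = 2.047 mg/L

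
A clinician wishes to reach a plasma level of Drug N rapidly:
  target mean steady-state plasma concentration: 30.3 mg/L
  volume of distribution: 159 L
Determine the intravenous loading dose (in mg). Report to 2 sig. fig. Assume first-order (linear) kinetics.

4800 mg

LD = Css × Vd = 30.3 × 159 = 4818 mg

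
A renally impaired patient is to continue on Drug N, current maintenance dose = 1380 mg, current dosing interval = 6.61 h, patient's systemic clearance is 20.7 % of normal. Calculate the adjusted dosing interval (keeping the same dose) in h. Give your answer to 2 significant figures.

32 h

To keep the same average steady-state level, dosing rate must scale with clearance.
CL ratio = 20.7 / 100 = 0.2070
New interval (same dose) = 6.61 / 0.2070 = 31.93 h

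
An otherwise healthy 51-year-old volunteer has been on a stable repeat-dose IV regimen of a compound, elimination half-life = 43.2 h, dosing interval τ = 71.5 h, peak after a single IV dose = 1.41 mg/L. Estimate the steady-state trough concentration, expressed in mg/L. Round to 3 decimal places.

0.656 mg/L

k = ln2 / t½ = 0.693147 / 43.2 = 0.01605 h⁻¹
e^(−kτ) = e^(−0.01605 × 71.5) = 0.3174
Accumulation ratio R = 1 / (1 − e^(−kτ)) = 1 / (1 − 0.3174) = 1.465
Steady-state trough = C₀ × R × e^(−kτ) = 1.41 × 1.465 × 0.3174 = 0.6556 mg/L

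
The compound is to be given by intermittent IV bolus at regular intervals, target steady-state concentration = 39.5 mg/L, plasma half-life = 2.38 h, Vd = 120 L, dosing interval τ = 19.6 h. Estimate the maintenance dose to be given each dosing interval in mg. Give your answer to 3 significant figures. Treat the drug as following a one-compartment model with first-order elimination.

k = ln2 / t½ = 0.693147 / 2.38 = 0.2912 h⁻¹
CL = k × Vd = 0.2912 × 120 = 34.94 L/h
At steady state, Dose/τ = Css × CL.
Dose = Css × CL × τ = 39.5 × 34.94 × 19.6 = 27050 mg

27100 mg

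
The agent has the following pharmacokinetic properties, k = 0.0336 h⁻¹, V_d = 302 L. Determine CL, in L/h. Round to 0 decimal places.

10 L/h

CL = k × Vd = 0.0336 × 302 = 10.15 L/h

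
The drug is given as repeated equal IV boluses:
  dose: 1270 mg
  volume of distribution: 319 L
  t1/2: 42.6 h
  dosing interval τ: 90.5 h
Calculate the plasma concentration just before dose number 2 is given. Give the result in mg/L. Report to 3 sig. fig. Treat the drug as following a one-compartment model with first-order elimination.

C₀ per dose = Dose / Vd = 1270 / 319 = 3.981 mg/L
k = ln2 / t½ = 0.693147 / 42.6 = 0.01627 h⁻¹
Fraction remaining after one interval: r = e^(−kτ) = e^(−0.01627 × 90.5) = 0.2294
Before dose 2, 1 dose has been given (aged 1τ).
C_trough = C₀ × r = 3.981 × 0.2294 = 0.9132 mg/L

0.913 mg/L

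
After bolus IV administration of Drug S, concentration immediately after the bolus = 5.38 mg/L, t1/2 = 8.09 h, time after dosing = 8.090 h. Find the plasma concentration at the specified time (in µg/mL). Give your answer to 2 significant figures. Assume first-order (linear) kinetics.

k = ln2 / t½ = 0.693147 / 8.09 = 0.08568 h⁻¹
t / t½ = 8.090 / 8.09 = 1 half-lives
C = C₀ × (1/2)^1 = 5.380 × 0.5000 = 2.690 mg/L
(2.690 mg/L = 2.690 µg/mL)

2.7 µg/mL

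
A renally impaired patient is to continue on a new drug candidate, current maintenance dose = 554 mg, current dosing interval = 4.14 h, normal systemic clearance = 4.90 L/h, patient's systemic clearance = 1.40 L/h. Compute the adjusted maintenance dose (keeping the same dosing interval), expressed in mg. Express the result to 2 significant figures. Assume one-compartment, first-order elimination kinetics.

To keep the same average steady-state level, dosing rate must scale with clearance.
CL ratio = 1.40 / 4.90 = 0.2857
New dose (same interval) = 554 × 0.2857 = 158.3 mg

160 mg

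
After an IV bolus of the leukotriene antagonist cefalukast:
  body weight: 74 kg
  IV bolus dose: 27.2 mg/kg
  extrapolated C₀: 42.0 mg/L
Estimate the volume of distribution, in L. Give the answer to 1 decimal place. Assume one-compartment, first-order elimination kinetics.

Dose = 27.2 × 74 = 2013 mg
Vd = Dose / C₀ = 2013 / 42.0 = 47.93 L

47.9 L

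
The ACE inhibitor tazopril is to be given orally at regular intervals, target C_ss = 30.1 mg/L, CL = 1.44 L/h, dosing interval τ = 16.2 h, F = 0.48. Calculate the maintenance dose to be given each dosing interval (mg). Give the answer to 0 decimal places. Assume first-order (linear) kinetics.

At steady state, F × (Dose/τ) = Css × CL.
Dose = Css × CL × τ / F = 30.1 × 1.440 × 16.2 / 0.48 = 1463 mg

1463 mg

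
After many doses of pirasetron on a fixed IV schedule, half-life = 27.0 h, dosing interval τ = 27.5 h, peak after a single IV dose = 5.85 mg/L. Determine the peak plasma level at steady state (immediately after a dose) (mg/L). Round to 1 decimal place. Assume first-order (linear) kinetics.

k = ln2 / t½ = 0.693147 / 27.0 = 0.02567 h⁻¹
e^(−kτ) = e^(−0.02567 × 27.5) = 0.4937
Accumulation ratio R = 1 / (1 − e^(−kτ)) = 1 / (1 − 0.4937) = 1.975
Steady-state peak = C₀ × R = 5.85 × 1.975 = 11.55 mg/L

11.6 mg/L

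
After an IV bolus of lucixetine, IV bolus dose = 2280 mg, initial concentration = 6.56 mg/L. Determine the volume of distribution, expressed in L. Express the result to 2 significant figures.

350 L

Vd = Dose / C₀ = 2280 / 6.56 = 347.6 L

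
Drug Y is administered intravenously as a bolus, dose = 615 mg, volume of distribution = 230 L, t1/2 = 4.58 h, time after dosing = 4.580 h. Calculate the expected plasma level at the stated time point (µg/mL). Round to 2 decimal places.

C₀ = Dose / Vd = 615.0 / 230 = 2.674 mg/L
k = ln2 / t½ = 0.693147 / 4.58 = 0.1513 h⁻¹
t / t½ = 4.580 / 4.58 = 1 half-lives
C = C₀ × (1/2)^1 = 2.674 × 0.5000 = 1.337 mg/L
(1.337 mg/L = 1.337 µg/mL)

1.34 µg/mL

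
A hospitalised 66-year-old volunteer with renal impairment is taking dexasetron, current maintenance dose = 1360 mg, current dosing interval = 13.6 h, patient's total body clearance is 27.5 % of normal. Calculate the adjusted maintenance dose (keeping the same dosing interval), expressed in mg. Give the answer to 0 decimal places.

374 mg

To keep the same average steady-state level, dosing rate must scale with clearance.
CL ratio = 27.5 / 100 = 0.2750
New dose (same interval) = 1360 × 0.2750 = 374.0 mg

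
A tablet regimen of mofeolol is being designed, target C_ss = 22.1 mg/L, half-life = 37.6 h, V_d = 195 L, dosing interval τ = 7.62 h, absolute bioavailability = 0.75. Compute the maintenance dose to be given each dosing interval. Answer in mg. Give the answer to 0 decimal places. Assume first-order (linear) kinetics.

807 mg

k = ln2 / t½ = 0.693147 / 37.6 = 0.01843 h⁻¹
CL = k × Vd = 0.01843 × 195 = 3.594 L/h
At steady state, F × (Dose/τ) = Css × CL.
Dose = Css × CL × τ / F = 22.1 × 3.594 × 7.62 / 0.75 = 807.0 mg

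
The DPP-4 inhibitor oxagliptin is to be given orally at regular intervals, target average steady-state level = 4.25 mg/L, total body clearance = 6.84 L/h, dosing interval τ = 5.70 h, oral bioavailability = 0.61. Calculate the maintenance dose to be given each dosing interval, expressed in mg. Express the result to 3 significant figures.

272 mg

At steady state, F × (Dose/τ) = Css × CL.
Dose = Css × CL × τ / F = 4.25 × 6.840 × 5.70 / 0.61 = 271.6 mg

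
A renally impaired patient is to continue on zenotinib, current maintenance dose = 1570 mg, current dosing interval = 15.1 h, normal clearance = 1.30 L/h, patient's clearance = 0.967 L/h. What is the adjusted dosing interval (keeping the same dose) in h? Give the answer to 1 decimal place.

20.3 h

To keep the same average steady-state level, dosing rate must scale with clearance.
CL ratio = 0.967 / 1.30 = 0.7438
New interval (same dose) = 15.1 / 0.7438 = 20.30 h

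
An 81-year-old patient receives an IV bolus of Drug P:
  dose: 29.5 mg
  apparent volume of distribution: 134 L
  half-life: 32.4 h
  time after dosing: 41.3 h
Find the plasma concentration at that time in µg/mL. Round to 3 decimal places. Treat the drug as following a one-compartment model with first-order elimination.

C₀ = Dose / Vd = 29.50 / 134 = 0.2201 mg/L
k = ln2 / t½ = 0.693147 / 32.4 = 0.02139 h⁻¹
C = C₀ · e^(−k·t) = 0.2201 × e^(−0.02139 × 41.3)
  = 0.2201 × 0.4134 = 0.09099 mg/L
(0.09099 mg/L = 0.09099 µg/mL)

0.091 µg/mL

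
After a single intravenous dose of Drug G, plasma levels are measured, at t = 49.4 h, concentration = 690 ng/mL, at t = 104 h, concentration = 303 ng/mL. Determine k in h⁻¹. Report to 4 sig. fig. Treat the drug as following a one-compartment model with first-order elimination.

0.01507 h⁻¹

k = ln(C₁/C₂) / (t₂ − t₁) = ln(690/303) / (104 − 49.4)
  = 0.8230 / 54.60 = 0.01507 h⁻¹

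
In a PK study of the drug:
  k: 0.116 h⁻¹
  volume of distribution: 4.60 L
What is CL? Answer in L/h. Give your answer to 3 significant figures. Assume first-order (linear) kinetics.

0.534 L/h

CL = k × Vd = 0.116 × 4.60 = 0.5336 L/h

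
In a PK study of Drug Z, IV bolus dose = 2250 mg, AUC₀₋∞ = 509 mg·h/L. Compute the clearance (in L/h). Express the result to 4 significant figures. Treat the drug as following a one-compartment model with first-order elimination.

CL = Dose / AUC = 2250 / 509 = 4.420 L/h

4.420 L/h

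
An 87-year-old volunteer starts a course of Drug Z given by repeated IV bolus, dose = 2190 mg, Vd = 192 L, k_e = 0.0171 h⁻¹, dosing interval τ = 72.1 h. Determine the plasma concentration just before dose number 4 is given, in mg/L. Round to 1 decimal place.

C₀ per dose = Dose / Vd = 2190 / 192 = 11.41 mg/L
Fraction remaining after one interval: r = e^(−kτ) = e^(−0.01710 × 72.1) = 0.2914
Before dose 4, 3 doses have been given (aged 1τ, 2τ, 3τ).
C_trough = C₀ × (r + r² + … + r^3) = C₀ × r(1−r^3)/(1−r)
        = 11.41 × 0.2914 × (1 − 0.02474) / (1 − 0.2914) = 4.576 mg/L

4.6 mg/L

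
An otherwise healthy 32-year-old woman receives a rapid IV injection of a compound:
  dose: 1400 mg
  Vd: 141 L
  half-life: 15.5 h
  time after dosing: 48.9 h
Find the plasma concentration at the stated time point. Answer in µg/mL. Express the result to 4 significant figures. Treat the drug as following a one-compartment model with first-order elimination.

C₀ = Dose / Vd = 1400 / 141 = 9.929 mg/L
k = ln2 / t½ = 0.693147 / 15.5 = 0.04472 h⁻¹
C = C₀ · e^(−k·t) = 9.929 × e^(−0.04472 × 48.9)
  = 9.929 × 0.1123 = 1.115 mg/L
(1.115 mg/L = 1.115 µg/mL)

1.115 µg/mL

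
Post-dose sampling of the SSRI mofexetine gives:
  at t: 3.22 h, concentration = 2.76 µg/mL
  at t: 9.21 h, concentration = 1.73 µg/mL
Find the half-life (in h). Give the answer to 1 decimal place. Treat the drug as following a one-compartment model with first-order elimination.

8.9 h

k = ln(C₁/C₂) / (t₂ − t₁) = ln(2.76/1.73) / (9.21 − 3.22)
  = 0.4671 / 5.990 = 0.07798 h⁻¹
t½ = ln2 / k = 0.693147 / 0.07798 = 8.889 h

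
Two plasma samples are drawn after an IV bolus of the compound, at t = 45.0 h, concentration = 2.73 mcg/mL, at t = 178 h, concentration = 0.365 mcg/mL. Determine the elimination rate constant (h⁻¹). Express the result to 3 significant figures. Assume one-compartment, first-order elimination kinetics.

k = ln(C₁/C₂) / (t₂ − t₁) = ln(2.73/0.365) / (178 − 45.0)
  = 2.012 / 133.0 = 0.01513 h⁻¹

0.0151 h⁻¹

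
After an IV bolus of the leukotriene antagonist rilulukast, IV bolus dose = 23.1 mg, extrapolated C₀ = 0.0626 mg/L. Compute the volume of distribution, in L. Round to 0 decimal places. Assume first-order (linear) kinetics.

369 L

Vd = Dose / C₀ = 23.10 / 0.0626 = 369.0 L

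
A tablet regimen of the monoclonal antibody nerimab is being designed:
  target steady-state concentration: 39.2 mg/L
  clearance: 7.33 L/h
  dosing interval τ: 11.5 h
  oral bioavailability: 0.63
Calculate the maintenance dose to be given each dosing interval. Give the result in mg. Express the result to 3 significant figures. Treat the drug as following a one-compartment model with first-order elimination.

5250 mg

At steady state, F × (Dose/τ) = Css × CL.
Dose = Css × CL × τ / F = 39.2 × 7.330 × 11.5 / 0.63 = 5245 mg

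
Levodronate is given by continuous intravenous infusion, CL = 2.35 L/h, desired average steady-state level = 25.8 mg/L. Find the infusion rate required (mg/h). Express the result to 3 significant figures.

60.6 mg/h

At steady state, infusion rate R₀ = Css × CL = 25.8 × 2.350 = 60.63 mg/h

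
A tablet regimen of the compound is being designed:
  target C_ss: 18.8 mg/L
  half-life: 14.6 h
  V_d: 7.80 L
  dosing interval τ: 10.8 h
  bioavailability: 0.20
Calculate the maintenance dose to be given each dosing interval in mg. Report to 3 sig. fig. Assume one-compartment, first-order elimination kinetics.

376 mg

k = ln2 / t½ = 0.693147 / 14.6 = 0.04748 h⁻¹
CL = k × Vd = 0.04748 × 7.80 = 0.3703 L/h
At steady state, F × (Dose/τ) = Css × CL.
Dose = Css × CL × τ / F = 18.8 × 0.3703 × 10.8 / 0.20 = 375.9 mg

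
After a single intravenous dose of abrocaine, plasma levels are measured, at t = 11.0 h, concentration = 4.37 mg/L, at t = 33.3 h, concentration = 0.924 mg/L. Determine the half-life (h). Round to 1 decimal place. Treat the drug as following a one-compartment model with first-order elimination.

9.9 h

k = ln(C₁/C₂) / (t₂ − t₁) = ln(4.37/0.924) / (33.3 − 11.0)
  = 1.554 / 22.30 = 0.06969 h⁻¹
t½ = ln2 / k = 0.693147 / 0.06969 = 9.946 h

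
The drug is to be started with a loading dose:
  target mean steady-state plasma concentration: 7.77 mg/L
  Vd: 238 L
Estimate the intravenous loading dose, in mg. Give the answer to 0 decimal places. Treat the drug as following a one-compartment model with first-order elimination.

LD = Css × Vd = 7.77 × 238 = 1849 mg

1849 mg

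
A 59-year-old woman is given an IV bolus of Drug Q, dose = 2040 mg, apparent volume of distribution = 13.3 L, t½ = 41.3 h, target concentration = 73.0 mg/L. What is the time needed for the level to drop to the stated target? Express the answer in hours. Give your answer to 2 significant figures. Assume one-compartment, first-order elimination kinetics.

44 h

C₀ = Dose / Vd = 2040 / 13.3 = 153.4 mg/L
k = ln2 / t½ = 0.693147 / 41.3 = 0.01678 h⁻¹
t = ln(C₀ / C) / k = ln(153.4 / 73.0) / 0.01678
  = ln(2.101) / 0.01678 = 0.7424 / 0.01678 = 44.24 h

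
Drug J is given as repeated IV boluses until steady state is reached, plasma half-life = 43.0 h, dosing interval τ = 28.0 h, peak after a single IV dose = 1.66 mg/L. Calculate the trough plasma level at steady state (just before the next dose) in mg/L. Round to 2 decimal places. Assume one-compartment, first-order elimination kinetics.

k = ln2 / t½ = 0.693147 / 43.0 = 0.01612 h⁻¹
e^(−kτ) = e^(−0.01612 × 28.0) = 0.6368
Accumulation ratio R = 1 / (1 − e^(−kτ)) = 1 / (1 − 0.6368) = 2.753
Steady-state trough = C₀ × R × e^(−kτ) = 1.66 × 2.753 × 0.6368 = 2.910 mg/L

2.91 mg/L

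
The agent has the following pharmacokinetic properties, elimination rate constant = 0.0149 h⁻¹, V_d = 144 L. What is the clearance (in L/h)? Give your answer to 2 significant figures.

2.1 L/h

CL = k × Vd = 0.0149 × 144 = 2.146 L/h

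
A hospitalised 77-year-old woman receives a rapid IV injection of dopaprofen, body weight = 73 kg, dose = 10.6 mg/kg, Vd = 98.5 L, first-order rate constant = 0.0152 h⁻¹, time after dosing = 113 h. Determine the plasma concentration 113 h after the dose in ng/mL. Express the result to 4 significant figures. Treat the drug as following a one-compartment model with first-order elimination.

1410 ng/mL

Total dose = 10.6 × 73 = 773.8 mg
C₀ = Dose / Vd = 773.8 / 98.5 = 7.856 mg/L
C = C₀ · e^(−k·t) = 7.856 × e^(−0.01520 × 113)
  = 7.856 × 0.1795 = 1.410 mg/L
Convert: 1.410 mg/L × 1000 = 1410 ng/mL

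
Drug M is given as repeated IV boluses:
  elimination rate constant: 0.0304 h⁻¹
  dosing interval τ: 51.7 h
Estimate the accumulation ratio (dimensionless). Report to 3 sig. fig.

e^(−kτ) = e^(−0.03040 × 51.7) = 0.2077
Accumulation ratio R = 1 / (1 − e^(−kτ)) = 1 / (1 − 0.2077) = 1.262

1.26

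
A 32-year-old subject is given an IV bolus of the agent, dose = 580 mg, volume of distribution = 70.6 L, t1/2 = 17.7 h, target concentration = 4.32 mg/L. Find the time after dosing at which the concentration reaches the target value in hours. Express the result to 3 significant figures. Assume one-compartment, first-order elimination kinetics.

16.4 h

C₀ = Dose / Vd = 580.0 / 70.6 = 8.215 mg/L
k = ln2 / t½ = 0.693147 / 17.7 = 0.03916 h⁻¹
t = ln(C₀ / C) / k = ln(8.215 / 4.32) / 0.03916
  = ln(1.902) / 0.03916 = 0.6429 / 0.03916 = 16.42 h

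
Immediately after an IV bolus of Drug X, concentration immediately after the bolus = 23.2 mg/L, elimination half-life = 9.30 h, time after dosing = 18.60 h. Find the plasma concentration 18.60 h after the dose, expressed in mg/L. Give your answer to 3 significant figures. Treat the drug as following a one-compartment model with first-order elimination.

k = ln2 / t½ = 0.693147 / 9.30 = 0.07453 h⁻¹
t / t½ = 18.60 / 9.30 = 2 half-lives
C = C₀ × (1/2)^2 = 23.20 × 0.2500 = 5.800 mg/L

5.80 mg/L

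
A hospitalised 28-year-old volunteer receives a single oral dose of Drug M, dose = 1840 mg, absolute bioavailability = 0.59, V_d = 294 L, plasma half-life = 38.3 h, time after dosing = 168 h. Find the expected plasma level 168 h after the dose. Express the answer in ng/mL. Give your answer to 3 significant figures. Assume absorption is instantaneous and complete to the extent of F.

Amount reaching circulation = F × Dose = 0.59 × 1840 = 1086 mg
C₀ = F·Dose / Vd = 1086 / 294 = 3.694 mg/L
k = ln2 / t½ = 0.693147 / 38.3 = 0.01810 h⁻¹
C = C₀ · e^(−k·t) = 3.694 × e^(−0.01810 × 168)
  = 3.694 × 0.04780 = 0.1766 mg/L
Convert: 0.1766 mg/L × 1000 = 176.6 ng/mL

177 ng/mL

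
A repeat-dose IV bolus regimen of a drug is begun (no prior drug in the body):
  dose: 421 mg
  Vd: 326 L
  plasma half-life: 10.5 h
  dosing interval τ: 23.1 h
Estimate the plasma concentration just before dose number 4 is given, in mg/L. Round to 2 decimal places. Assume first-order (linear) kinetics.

0.36 mg/L

C₀ per dose = Dose / Vd = 421 / 326 = 1.291 mg/L
k = ln2 / t½ = 0.693147 / 10.5 = 0.06601 h⁻¹
Fraction remaining after one interval: r = e^(−kτ) = e^(−0.06601 × 23.1) = 0.2177
Before dose 4, 3 doses have been given (aged 1τ, 2τ, 3τ).
C_trough = C₀ × (r + r² + … + r^3) = C₀ × r(1−r^3)/(1−r)
        = 1.291 × 0.2177 × (1 − 0.01032) / (1 − 0.2177) = 0.3556 mg/L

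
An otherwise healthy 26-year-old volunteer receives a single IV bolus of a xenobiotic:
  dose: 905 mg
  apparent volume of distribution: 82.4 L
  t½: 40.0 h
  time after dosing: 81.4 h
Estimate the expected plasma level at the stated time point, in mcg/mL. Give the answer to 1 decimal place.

2.7 mcg/mL

C₀ = Dose / Vd = 905.0 / 82.4 = 10.98 mg/L
k = ln2 / t½ = 0.693147 / 40.0 = 0.01733 h⁻¹
C = C₀ · e^(−k·t) = 10.98 × e^(−0.01733 × 81.4)
  = 10.98 × 0.2440 = 2.679 mg/L
(2.679 mg/L = 2.679 mcg/mL)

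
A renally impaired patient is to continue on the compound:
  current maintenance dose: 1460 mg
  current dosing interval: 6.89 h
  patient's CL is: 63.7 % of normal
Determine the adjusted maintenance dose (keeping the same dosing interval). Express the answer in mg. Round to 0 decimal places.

To keep the same average steady-state level, dosing rate must scale with clearance.
CL ratio = 63.7 / 100 = 0.6370
New dose (same interval) = 1460 × 0.6370 = 930.0 mg

930 mg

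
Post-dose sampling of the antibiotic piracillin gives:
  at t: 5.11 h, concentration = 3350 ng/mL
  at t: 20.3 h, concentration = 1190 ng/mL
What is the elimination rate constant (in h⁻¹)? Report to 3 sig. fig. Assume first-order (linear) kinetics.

k = ln(C₁/C₂) / (t₂ − t₁) = ln(3350/1190) / (20.3 − 5.11)
  = 1.035 / 15.19 = 0.06814 h⁻¹

0.0681 h⁻¹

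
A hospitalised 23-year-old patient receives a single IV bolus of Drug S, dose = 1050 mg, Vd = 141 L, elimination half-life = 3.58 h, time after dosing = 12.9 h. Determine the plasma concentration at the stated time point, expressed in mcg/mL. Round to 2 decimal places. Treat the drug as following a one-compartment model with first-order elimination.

0.61 mcg/mL

C₀ = Dose / Vd = 1050 / 141 = 7.447 mg/L
k = ln2 / t½ = 0.693147 / 3.58 = 0.1936 h⁻¹
C = C₀ · e^(−k·t) = 7.447 × e^(−0.1936 × 12.9)
  = 7.447 × 0.08230 = 0.6129 mg/L
(0.6129 mg/L = 0.6129 mcg/mL)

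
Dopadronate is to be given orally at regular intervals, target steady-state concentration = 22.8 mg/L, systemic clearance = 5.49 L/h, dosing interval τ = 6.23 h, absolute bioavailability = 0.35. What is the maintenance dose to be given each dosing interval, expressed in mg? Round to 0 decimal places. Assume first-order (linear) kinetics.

At steady state, F × (Dose/τ) = Css × CL.
Dose = Css × CL × τ / F = 22.8 × 5.490 × 6.23 / 0.35 = 2228 mg

2228 mg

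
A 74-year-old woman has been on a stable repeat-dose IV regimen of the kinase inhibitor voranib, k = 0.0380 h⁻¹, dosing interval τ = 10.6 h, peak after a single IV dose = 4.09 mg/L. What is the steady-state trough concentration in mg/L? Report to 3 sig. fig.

8.25 mg/L

e^(−kτ) = e^(−0.03800 × 10.6) = 0.6684
Accumulation ratio R = 1 / (1 − e^(−kτ)) = 1 / (1 − 0.6684) = 3.016
Steady-state trough = C₀ × R × e^(−kτ) = 4.09 × 3.016 × 0.6684 = 8.245 mg/L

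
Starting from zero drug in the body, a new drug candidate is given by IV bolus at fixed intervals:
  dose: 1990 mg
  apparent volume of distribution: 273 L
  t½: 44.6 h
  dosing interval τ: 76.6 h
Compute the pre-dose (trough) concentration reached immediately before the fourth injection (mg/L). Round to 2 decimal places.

C₀ per dose = Dose / Vd = 1990 / 273 = 7.289 mg/L
k = ln2 / t½ = 0.693147 / 44.6 = 0.01554 h⁻¹
Fraction remaining after one interval: r = e^(−kτ) = e^(−0.01554 × 76.6) = 0.3041
Before dose 4, 3 doses have been given (aged 1τ, 2τ, 3τ).
C_trough = C₀ × (r + r² + … + r^3) = C₀ × r(1−r^3)/(1−r)
        = 7.289 × 0.3041 × (1 − 0.02812) / (1 − 0.3041) = 3.096 mg/L

3.10 mg/L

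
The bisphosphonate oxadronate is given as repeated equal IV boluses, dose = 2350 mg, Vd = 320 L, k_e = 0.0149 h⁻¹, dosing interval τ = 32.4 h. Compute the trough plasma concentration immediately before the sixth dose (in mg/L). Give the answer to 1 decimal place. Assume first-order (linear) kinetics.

C₀ per dose = Dose / Vd = 2350 / 320 = 7.344 mg/L
Fraction remaining after one interval: r = e^(−kτ) = e^(−0.01490 × 32.4) = 0.6171
Before dose 6, 5 doses have been given (aged 1τ, 2τ, 3τ, 4τ, 5τ).
C_trough = C₀ × (r + r² + … + r^5) = C₀ × r(1−r^5)/(1−r)
        = 7.344 × 0.6171 × (1 − 0.08949) / (1 − 0.6171) = 10.78 mg/L

10.8 mg/L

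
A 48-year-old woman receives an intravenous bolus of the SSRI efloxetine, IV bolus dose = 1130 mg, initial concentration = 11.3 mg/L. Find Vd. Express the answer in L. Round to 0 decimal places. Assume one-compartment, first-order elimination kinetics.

100 L

Vd = Dose / C₀ = 1130 / 11.3 = 100.0 L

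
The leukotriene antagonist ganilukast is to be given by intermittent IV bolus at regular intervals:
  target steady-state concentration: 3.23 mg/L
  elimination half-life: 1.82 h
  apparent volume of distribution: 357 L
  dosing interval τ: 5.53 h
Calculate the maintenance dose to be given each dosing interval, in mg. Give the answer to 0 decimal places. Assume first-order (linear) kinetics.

2429 mg

k = ln2 / t½ = 0.693147 / 1.82 = 0.3809 h⁻¹
CL = k × Vd = 0.3809 × 357 = 136.0 L/h
At steady state, Dose/τ = Css × CL.
Dose = Css × CL × τ = 3.23 × 136.0 × 5.53 = 2429 mg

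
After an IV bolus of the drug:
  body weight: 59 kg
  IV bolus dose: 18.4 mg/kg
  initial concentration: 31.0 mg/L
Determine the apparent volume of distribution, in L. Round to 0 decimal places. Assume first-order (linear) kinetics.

35 L

Dose = 18.4 × 59 = 1086 mg
Vd = Dose / C₀ = 1086 / 31.0 = 35.03 L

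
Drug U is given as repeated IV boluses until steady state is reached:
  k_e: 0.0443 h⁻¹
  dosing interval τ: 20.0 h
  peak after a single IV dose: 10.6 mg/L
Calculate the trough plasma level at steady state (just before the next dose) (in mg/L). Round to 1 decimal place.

7.4 mg/L

e^(−kτ) = e^(−0.04430 × 20.0) = 0.4123
Accumulation ratio R = 1 / (1 − e^(−kτ)) = 1 / (1 − 0.4123) = 1.702
Steady-state trough = C₀ × R × e^(−kτ) = 10.6 × 1.702 × 0.4123 = 7.438 mg/L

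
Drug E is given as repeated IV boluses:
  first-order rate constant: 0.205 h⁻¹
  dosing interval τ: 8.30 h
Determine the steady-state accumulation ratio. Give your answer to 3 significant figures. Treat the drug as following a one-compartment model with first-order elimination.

e^(−kτ) = e^(−0.2050 × 8.30) = 0.1824
Accumulation ratio R = 1 / (1 − e^(−kτ)) = 1 / (1 − 0.1824) = 1.223

1.22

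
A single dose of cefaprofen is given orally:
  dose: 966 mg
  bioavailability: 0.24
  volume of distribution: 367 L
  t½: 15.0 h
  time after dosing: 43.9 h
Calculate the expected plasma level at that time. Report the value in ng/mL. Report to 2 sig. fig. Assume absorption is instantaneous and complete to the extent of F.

83 ng/mL

Amount reaching circulation = F × Dose = 0.24 × 966.0 = 231.8 mg
C₀ = F·Dose / Vd = 231.8 / 367 = 0.6316 mg/L
k = ln2 / t½ = 0.693147 / 15.0 = 0.04621 h⁻¹
C = C₀ · e^(−k·t) = 0.6316 × e^(−0.04621 × 43.9)
  = 0.6316 × 0.1315 = 0.08306 mg/L
Convert: 0.08306 mg/L × 1000 = 83.06 ng/mL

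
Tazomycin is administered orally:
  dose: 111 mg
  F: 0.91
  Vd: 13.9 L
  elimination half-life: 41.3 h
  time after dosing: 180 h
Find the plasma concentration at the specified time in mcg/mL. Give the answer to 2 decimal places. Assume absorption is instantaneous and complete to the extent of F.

0.35 mcg/mL

Amount reaching circulation = F × Dose = 0.91 × 111.0 = 101.0 mg
C₀ = F·Dose / Vd = 101.0 / 13.9 = 7.266 mg/L
k = ln2 / t½ = 0.693147 / 41.3 = 0.01678 h⁻¹
C = C₀ · e^(−k·t) = 7.266 × e^(−0.01678 × 180)
  = 7.266 × 0.04878 = 0.3544 mg/L
(0.3544 mg/L = 0.3544 mcg/mL)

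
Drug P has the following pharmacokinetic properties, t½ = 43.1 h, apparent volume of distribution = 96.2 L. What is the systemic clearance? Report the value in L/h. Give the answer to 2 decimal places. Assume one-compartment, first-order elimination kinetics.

1.55 L/h

k = ln2 / t½ = 0.693147 / 43.1 = 0.01608 h⁻¹
CL = k × Vd = 0.01608 × 96.2 = 1.547 L/h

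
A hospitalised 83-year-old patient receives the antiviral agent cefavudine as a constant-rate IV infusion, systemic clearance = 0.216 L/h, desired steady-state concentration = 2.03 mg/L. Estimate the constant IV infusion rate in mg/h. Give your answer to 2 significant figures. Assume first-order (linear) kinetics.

At steady state, infusion rate R₀ = Css × CL = 2.03 × 0.2160 = 0.4385 mg/h

0.44 mg/h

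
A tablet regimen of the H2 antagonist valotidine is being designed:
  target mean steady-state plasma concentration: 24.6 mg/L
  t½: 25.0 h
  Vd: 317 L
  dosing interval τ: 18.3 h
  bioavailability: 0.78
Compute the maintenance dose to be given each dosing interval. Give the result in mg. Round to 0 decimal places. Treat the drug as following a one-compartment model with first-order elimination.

k = ln2 / t½ = 0.693147 / 25.0 = 0.02773 h⁻¹
CL = k × Vd = 0.02773 × 317 = 8.790 L/h
At steady state, F × (Dose/τ) = Css × CL.
Dose = Css × CL × τ / F = 24.6 × 8.790 × 18.3 / 0.78 = 5073 mg

5073 mg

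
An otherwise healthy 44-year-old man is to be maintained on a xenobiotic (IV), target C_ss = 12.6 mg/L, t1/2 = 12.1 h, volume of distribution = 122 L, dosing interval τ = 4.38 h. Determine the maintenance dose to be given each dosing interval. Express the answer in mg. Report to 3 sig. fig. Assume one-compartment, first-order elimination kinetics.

k = ln2 / t½ = 0.693147 / 12.1 = 0.05728 h⁻¹
CL = k × Vd = 0.05728 × 122 = 6.988 L/h
At steady state, Dose/τ = Css × CL.
Dose = Css × CL × τ = 12.6 × 6.988 × 4.38 = 385.7 mg

386 mg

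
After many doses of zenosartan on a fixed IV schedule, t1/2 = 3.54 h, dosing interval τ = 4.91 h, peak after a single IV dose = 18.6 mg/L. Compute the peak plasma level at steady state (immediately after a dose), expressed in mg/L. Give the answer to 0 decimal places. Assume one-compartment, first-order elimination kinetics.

30 mg/L

k = ln2 / t½ = 0.693147 / 3.54 = 0.1958 h⁻¹
e^(−kτ) = e^(−0.1958 × 4.91) = 0.3824
Accumulation ratio R = 1 / (1 − e^(−kτ)) = 1 / (1 − 0.3824) = 1.619
Steady-state peak = C₀ × R = 18.6 × 1.619 = 30.11 mg/L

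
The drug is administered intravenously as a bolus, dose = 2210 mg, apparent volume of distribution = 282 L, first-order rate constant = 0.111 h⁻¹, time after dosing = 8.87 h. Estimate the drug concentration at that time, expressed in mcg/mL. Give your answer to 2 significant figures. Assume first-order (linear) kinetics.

C₀ = Dose / Vd = 2210 / 282 = 7.837 mg/L
C = C₀ · e^(−k·t) = 7.837 × e^(−0.1110 × 8.87)
  = 7.837 × 0.3736 = 2.928 mg/L
(2.928 mg/L = 2.928 mcg/mL)

2.9 mcg/mL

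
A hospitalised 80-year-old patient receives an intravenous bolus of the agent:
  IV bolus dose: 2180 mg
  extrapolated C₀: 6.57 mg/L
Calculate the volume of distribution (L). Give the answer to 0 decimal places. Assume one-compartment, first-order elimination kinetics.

332 L

Vd = Dose / C₀ = 2180 / 6.57 = 331.8 L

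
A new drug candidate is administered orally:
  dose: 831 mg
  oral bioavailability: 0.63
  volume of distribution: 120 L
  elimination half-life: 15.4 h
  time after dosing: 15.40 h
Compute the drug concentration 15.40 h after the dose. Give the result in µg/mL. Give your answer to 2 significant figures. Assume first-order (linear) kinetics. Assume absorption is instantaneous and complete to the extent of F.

Amount reaching circulation = F × Dose = 0.63 × 831.0 = 523.5 mg
C₀ = F·Dose / Vd = 523.5 / 120 = 4.363 mg/L
k = ln2 / t½ = 0.693147 / 15.4 = 0.04501 h⁻¹
t / t½ = 15.40 / 15.4 = 1 half-lives
C = C₀ × (1/2)^1 = 4.363 × 0.5000 = 2.182 mg/L
(2.182 mg/L = 2.182 µg/mL)

2.2 µg/mL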